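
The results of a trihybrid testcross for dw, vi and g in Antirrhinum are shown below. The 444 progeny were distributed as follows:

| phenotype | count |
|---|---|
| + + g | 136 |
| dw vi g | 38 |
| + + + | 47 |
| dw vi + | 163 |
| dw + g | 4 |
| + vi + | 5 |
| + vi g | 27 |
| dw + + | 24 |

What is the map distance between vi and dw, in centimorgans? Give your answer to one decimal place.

The two most frequent reciprocal classes, + + g and dw vi +, are the parental types, so the F1 was + + g / dw vi +.
The two rarest classes, dw + g and + vi +, are the double crossovers. Comparing them with the parentals, only the dw allele has switched, so dw is the middle locus and the order is g – dw – vi.
Crossovers in the dw–vi interval produce the single-crossover classes + vi g and dw + + (27 + 24 = 51) plus the double crossovers (9).
RF(dw–vi) = (51 + 9) / 444 = 60/444 = 0.1351 → 13.5 centimorgans.

13.5 centimorgans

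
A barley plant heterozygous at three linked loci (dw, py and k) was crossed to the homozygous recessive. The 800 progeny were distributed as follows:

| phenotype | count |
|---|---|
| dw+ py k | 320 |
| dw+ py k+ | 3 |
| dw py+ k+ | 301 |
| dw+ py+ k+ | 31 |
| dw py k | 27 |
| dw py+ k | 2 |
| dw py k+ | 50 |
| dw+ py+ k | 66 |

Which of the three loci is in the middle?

The two most frequent reciprocal classes, dw+ py k and dw py+ k+, are the parental types, so the F1 was dw+ py k / dw py+ k+.
The two rarest classes, dw+ py k+ and dw py+ k, are the double crossovers. Comparing them with the parentals, only the k allele has switched, so k is the middle locus and the order is dw – k – py.

k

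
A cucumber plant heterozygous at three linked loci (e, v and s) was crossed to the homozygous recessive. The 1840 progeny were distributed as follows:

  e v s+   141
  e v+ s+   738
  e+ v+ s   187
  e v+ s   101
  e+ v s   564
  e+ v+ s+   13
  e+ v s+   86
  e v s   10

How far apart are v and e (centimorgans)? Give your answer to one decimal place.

The two most frequent reciprocal classes, e+ v s and e v+ s+, are the parental types, so the F1 was e+ v s / e v+ s+.
The two rarest classes, e v s and e+ v+ s+, are the double crossovers. Comparing them with the parentals, only the e allele has switched, so e is the middle locus and the order is s – e – v.
Crossovers in the e–v interval produce the single-crossover classes e+ v+ s and e v s+ (187 + 141 = 328) plus the double crossovers (23).
RF(e–v) = (328 + 23) / 1840 = 351/1840 = 0.1908 → 19.1 centimorgans.

19.1 centimorgans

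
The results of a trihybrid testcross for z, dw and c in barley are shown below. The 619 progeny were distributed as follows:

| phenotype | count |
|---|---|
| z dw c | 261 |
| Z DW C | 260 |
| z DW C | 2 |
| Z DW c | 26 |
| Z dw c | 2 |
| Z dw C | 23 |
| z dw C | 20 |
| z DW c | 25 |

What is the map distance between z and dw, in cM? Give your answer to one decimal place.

8.4 cM

The two most frequent reciprocal classes, z dw c and Z DW C, are the parental types, so the F1 was z dw c / Z DW C.
The two rarest classes, Z dw c and z DW C, are the double crossovers. Comparing them with the parentals, only the z allele has switched, so z is the middle locus and the order is dw – z – c.
Crossovers in the dw–z interval produce the single-crossover classes z DW c and Z dw C (25 + 23 = 48) plus the double crossovers (4).
RF(dw–z) = (48 + 4) / 619 = 52/619 = 0.0840 → 8.4 cM.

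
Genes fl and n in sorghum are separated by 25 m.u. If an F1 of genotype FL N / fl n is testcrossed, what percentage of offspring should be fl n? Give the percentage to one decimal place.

37.5%

A map distance of 25 m.u. corresponds to a recombination frequency of 0.250.
The F1 is FL N / fl n, so fl n is a parental gamete class with expected frequency (1 − r)/2 = 0.750/2 = 0.3750.
That is 0.3750 = 37.5% of the progeny.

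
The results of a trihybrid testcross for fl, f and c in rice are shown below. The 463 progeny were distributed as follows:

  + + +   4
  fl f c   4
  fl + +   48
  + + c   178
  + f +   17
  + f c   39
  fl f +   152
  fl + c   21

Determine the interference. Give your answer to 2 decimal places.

The two most frequent reciprocal classes, fl f + and + + c, are the parental types, so the F1 was fl f + / + + c.
The two rarest classes, fl f c and + + +, are the double crossovers. Comparing them with the parentals, only the c allele has switched, so c is the middle locus and the order is fl – c – f.
fl–c: (38 + 8)/463 = 0.0994; c–f: (87 + 8)/463 = 0.2052.
Expected DCO frequency = 0.0994 × 0.2052 ≈ 0.02040; observed = 8/463 ≈ 0.01728.
Coefficient of coincidence = 0.01728/0.02040 ≈ 0.85; interference = 1 − 0.85 = 0.15.

0.15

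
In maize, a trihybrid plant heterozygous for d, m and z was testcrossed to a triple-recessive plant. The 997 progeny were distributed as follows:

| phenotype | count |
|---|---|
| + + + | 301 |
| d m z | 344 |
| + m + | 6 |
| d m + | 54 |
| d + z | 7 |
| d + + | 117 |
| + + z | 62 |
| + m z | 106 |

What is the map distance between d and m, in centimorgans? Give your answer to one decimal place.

23.7 centimorgans

The two most frequent reciprocal classes, + + + and d m z, are the parental types, so the F1 was + + + / d m z.
The two rarest classes, + m + and d + z, are the double crossovers. Comparing them with the parentals, only the m allele has switched, so m is the middle locus and the order is d – m – z.
Crossovers in the d–m interval produce the single-crossover classes d + + and + m z (117 + 106 = 223) plus the double crossovers (13).
RF(d–m) = (223 + 13) / 997 = 236/997 = 0.2367 → 23.7 centimorgans.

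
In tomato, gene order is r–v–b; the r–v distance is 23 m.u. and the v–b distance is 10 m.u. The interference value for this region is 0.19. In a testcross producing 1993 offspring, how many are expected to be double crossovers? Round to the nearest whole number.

37

Map distances give recombination frequencies of 0.230 and 0.100 for the two intervals.
With interference 0.19 (so coincidence = 0.81), expected double-crossover frequency = 0.230 × 0.100 × 0.81 = 0.01863.
Expected number = 0.01863 × 1993 = 37.13 ≈ 37.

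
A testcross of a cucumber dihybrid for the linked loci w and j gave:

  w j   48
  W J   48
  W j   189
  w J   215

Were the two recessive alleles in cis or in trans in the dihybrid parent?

trans

The two most frequent classes are W j (189) and w J (215); these are the parental (non-recombinant) types.
So the F1 carried W j on one chromosome and w J on the other — the recessive alleles are on opposite chromosomes (trans / repulsion).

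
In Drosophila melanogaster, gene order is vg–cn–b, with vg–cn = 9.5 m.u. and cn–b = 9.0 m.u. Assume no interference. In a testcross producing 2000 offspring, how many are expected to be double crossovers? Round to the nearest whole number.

Map distances give recombination frequencies of 0.095 and 0.090 for the two intervals.
With no interference, expected double-crossover frequency = 0.095 × 0.090 = 0.00855.
Expected number = 0.00855 × 2000 = 17.10 ≈ 17.

17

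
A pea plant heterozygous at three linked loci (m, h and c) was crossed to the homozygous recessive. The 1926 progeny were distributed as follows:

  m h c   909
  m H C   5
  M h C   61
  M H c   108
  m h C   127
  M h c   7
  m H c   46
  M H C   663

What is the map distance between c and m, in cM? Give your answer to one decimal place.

12.8 cM

The two most frequent reciprocal classes, m h c and M H C, are the parental types, so the F1 was m h c / M H C.
The two rarest classes, M h c and m H C, are the double crossovers. Comparing them with the parentals, only the m allele has switched, so m is the middle locus and the order is c – m – h.
Crossovers in the c–m interval produce the single-crossover classes m h C and M H c (127 + 108 = 235) plus the double crossovers (12).
RF(c–m) = (235 + 12) / 1926 = 247/1926 = 0.1282 → 12.8 cM.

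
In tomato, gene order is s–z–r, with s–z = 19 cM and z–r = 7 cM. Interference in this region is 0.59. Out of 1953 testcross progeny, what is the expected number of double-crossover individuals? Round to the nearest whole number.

11

Map distances give recombination frequencies of 0.190 and 0.070 for the two intervals.
With interference 0.59 (so coincidence = 0.41), expected double-crossover frequency = 0.190 × 0.070 × 0.41 = 0.00545.
Expected number = 0.00545 × 1953 = 10.65 ≈ 11.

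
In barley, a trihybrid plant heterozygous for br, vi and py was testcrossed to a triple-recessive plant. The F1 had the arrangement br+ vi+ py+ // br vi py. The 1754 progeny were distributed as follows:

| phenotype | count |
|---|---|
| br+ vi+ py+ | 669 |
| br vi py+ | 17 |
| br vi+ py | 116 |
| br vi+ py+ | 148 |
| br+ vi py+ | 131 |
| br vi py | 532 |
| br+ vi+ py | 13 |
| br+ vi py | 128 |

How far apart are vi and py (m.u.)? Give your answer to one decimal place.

15.8 m.u.

The two rarest classes, br+ vi+ py and br vi py+, are the double crossovers. Comparing them with the parentals, only the py allele has switched, so py is the middle locus and the order is br – py – vi.
Crossovers in the py–vi interval produce the single-crossover classes br+ vi py+ and br vi+ py (131 + 116 = 247) plus the double crossovers (30).
RF(py–vi) = (247 + 30) / 1754 = 277/1754 = 0.1579 → 15.8 m.u.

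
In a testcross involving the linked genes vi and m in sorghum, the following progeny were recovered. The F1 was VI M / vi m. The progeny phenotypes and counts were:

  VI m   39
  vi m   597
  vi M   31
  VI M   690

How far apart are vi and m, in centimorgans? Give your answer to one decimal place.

5.2 centimorgans

The recombinant classes are VI m and vi M: 39 + 31 = 70.
Recombination frequency = 70/1357 = 0.0516 ≈ 5.2%, i.e. 5.2 centimorgans.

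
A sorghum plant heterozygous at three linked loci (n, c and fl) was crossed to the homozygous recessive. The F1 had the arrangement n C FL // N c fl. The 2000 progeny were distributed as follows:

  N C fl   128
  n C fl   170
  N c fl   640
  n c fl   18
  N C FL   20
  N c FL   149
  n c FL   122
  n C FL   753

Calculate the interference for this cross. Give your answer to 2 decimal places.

0.26

The two rarest classes, N C FL and n c fl, are the double crossovers. Comparing them with the parentals, only the n allele has switched, so n is the middle locus and the order is fl – n – c.
fl–n: (319 + 38)/2000 = 0.1785; n–c: (250 + 38)/2000 = 0.1440.
Expected DCO frequency = 0.1785 × 0.1440 ≈ 0.02570; observed = 38/2000 ≈ 0.01900.
Coefficient of coincidence = 0.01900/0.02570 ≈ 0.74; interference = 1 − 0.74 = 0.26.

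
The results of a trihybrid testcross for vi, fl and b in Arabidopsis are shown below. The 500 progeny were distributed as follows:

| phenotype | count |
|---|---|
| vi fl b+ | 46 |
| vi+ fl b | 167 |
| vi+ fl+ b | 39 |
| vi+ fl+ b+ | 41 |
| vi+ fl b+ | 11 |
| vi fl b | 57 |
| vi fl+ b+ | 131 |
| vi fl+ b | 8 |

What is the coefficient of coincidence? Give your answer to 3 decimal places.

The two most frequent reciprocal classes, vi+ fl b and vi fl+ b+, are the parental types, so the F1 was vi+ fl b / vi fl+ b+.
The two rarest classes, vi+ fl b+ and vi fl+ b, are the double crossovers. Comparing them with the parentals, only the b allele has switched, so b is the middle locus and the order is vi – b – fl.
vi–b: (98 + 19)/500 = 0.2340; b–fl: (85 + 19)/500 = 0.2080.
Expected DCO frequency = 0.2340 × 0.2080 ≈ 0.04867; observed = 19/500 ≈ 0.03800.
Coefficient of coincidence = 0.03800/0.04867 ≈ 0.781.

0.781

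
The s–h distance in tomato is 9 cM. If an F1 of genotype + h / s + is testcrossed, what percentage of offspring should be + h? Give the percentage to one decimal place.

A map distance of 9 cM corresponds to a recombination frequency of 0.090.
The F1 is + h / s +, so + h is a parental gamete class with expected frequency (1 − r)/2 = 0.910/2 = 0.4550.
That is 0.4550 = 45.5% of the progeny.

45.5%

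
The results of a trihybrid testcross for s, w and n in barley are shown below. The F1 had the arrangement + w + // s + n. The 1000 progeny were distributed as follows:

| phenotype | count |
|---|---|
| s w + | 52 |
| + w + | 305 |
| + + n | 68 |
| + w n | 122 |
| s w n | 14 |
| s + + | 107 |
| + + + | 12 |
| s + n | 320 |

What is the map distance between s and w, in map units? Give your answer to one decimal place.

14.6 map units

The two rarest classes, + + + and s w n, are the double crossovers. Comparing them with the parentals, only the w allele has switched, so w is the middle locus and the order is s – w – n.
Crossovers in the s–w interval produce the single-crossover classes s w + and + + n (52 + 68 = 120) plus the double crossovers (26).
RF(s–w) = (120 + 26) / 1000 = 146/1000 = 0.1460 → 14.6 map units.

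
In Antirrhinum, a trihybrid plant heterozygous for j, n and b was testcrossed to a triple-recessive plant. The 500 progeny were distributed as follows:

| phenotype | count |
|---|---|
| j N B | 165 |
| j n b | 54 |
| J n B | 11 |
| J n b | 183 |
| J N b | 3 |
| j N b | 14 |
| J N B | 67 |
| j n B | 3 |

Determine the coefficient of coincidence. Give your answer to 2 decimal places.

The two most frequent reciprocal classes, j N B and J n b, are the parental types, so the F1 was j N B / J n b.
The two rarest classes, j n B and J N b, are the double crossovers. Comparing them with the parentals, only the n allele has switched, so n is the middle locus and the order is j – n – b.
j–n: (121 + 6)/500 = 0.2540; n–b: (25 + 6)/500 = 0.0620.
Expected DCO frequency = 0.2540 × 0.0620 ≈ 0.01575; observed = 6/500 ≈ 0.01200.
Coefficient of coincidence = 0.01200/0.01575 ≈ 0.76.

0.76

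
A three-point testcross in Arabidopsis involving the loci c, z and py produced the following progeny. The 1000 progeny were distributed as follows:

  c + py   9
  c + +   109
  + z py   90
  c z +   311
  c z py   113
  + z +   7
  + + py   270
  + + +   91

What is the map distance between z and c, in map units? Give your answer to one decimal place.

The two most frequent reciprocal classes, + + py and c z +, are the parental types, so the F1 was + + py / c z +.
The two rarest classes, c + py and + z +, are the double crossovers. Comparing them with the parentals, only the c allele has switched, so c is the middle locus and the order is z – c – py.
Crossovers in the z–c interval produce the single-crossover classes + z py and c + + (90 + 109 = 199) plus the double crossovers (16).
RF(z–c) = (199 + 16) / 1000 = 215/1000 = 0.2150 → 21.5 map units.

21.5 map units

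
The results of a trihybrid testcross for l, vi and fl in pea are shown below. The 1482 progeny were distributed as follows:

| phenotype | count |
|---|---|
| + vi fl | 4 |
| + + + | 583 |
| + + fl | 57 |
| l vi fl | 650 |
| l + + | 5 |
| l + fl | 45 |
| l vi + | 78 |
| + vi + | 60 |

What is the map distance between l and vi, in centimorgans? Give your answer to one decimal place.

7.7 centimorgans

The two most frequent reciprocal classes, + + + and l vi fl, are the parental types, so the F1 was + + + / l vi fl.
The two rarest classes, l + + and + vi fl, are the double crossovers. Comparing them with the parentals, only the l allele has switched, so l is the middle locus and the order is vi – l – fl.
Crossovers in the vi–l interval produce the single-crossover classes + vi + and l + fl (60 + 45 = 105) plus the double crossovers (9).
RF(vi–l) = (105 + 9) / 1482 = 114/1482 = 0.0769 → 7.7 centimorgans.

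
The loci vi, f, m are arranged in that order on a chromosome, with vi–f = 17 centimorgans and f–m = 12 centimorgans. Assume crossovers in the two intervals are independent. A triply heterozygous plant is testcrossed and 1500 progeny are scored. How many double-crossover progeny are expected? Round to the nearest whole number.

Map distances give recombination frequencies of 0.170 and 0.120 for the two intervals.
With no interference, expected double-crossover frequency = 0.170 × 0.120 = 0.02040.
Expected number = 0.02040 × 1500 = 30.60 ≈ 31.

31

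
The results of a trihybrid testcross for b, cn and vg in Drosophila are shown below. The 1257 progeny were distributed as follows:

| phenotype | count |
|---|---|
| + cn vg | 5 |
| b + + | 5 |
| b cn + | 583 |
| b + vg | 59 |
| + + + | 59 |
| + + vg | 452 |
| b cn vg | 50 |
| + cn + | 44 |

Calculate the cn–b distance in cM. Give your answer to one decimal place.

The two most frequent reciprocal classes, b cn + and + + vg, are the parental types, so the F1 was b cn + / + + vg.
The two rarest classes, b + + and + cn vg, are the double crossovers. Comparing them with the parentals, only the cn allele has switched, so cn is the middle locus and the order is vg – cn – b.
Crossovers in the cn–b interval produce the single-crossover classes + cn + and b + vg (44 + 59 = 103) plus the double crossovers (10).
RF(cn–b) = (103 + 10) / 1257 = 113/1257 = 0.0899 → 9.0 cM.

9.0 cM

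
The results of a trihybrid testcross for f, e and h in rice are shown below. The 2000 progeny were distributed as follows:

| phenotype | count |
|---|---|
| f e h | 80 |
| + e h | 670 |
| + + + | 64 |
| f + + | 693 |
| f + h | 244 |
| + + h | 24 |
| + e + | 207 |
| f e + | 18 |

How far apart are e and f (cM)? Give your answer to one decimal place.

The two most frequent reciprocal classes, f + + and + e h, are the parental types, so the F1 was f + + / + e h.
The two rarest classes, f e + and + + h, are the double crossovers. Comparing them with the parentals, only the e allele has switched, so e is the middle locus and the order is f – e – h.
Crossovers in the f–e interval produce the single-crossover classes + + + and f e h (64 + 80 = 144) plus the double crossovers (42).
RF(f–e) = (144 + 42) / 2000 = 186/2000 = 0.0930 → 9.3 cM.

9.3 cM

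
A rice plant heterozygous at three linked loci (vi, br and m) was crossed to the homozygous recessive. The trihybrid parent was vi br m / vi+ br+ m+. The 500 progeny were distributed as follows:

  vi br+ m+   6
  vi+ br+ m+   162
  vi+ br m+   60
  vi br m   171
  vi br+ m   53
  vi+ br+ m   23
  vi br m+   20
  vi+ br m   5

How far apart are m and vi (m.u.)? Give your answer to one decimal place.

The two rarest classes, vi+ br m and vi br+ m+, are the double crossovers. Comparing them with the parentals, only the vi allele has switched, so vi is the middle locus and the order is br – vi – m.
Crossovers in the vi–m interval produce the single-crossover classes vi br m+ and vi+ br+ m (20 + 23 = 43) plus the double crossovers (11).
RF(vi–m) = (43 + 11) / 500 = 54/500 = 0.1080 → 10.8 m.u.

10.8 m.u.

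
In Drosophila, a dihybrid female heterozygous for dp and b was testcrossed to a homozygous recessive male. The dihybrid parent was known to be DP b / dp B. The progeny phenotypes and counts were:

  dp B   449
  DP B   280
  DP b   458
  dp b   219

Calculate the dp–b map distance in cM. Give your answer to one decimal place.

35.5 cM

The recombinant classes are DP B and dp b: 280 + 219 = 499.
Recombination frequency = 499/1406 = 0.3549 ≈ 35.5%, i.e. 35.5 cM.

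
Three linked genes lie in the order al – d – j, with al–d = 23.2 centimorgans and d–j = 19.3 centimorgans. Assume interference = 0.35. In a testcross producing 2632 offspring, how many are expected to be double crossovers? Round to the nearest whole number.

Map distances give recombination frequencies of 0.232 and 0.193 for the two intervals.
With interference 0.35 (so coincidence = 0.65), expected double-crossover frequency = 0.232 × 0.193 × 0.65 = 0.02910.
Expected number = 0.02910 × 2632 = 76.60 ≈ 77.

77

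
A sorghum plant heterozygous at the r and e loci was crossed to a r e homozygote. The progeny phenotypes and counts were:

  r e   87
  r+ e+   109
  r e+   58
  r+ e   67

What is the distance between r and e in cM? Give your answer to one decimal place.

The two most frequent classes, r+ e+ (109) and r e (87), are the parental types, so the F1 was r+ e+ / r e.
The recombinant classes are r+ e and r e+: 67 + 58 = 125.
Recombination frequency = 125/321 = 0.3894 ≈ 38.9%, i.e. 38.9 cM.

38.9 cM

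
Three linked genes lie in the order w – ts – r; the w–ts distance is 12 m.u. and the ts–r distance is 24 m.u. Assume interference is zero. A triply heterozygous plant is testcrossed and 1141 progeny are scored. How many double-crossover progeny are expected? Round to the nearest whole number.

33

Map distances give recombination frequencies of 0.120 and 0.240 for the two intervals.
With no interference, expected double-crossover frequency = 0.120 × 0.240 = 0.02880.
Expected number = 0.02880 × 1141 = 32.86 ≈ 33.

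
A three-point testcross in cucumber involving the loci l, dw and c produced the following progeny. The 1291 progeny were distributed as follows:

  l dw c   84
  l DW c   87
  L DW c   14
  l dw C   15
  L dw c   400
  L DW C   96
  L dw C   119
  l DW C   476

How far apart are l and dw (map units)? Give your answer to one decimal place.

The two most frequent reciprocal classes, L dw c and l DW C, are the parental types, so the F1 was L dw c / l DW C.
The two rarest classes, L DW c and l dw C, are the double crossovers. Comparing them with the parentals, only the dw allele has switched, so dw is the middle locus and the order is l – dw – c.
Crossovers in the l–dw interval produce the single-crossover classes l dw c and L DW C (84 + 96 = 180) plus the double crossovers (29).
RF(l–dw) = (180 + 29) / 1291 = 209/1291 = 0.1619 → 16.2 map units.

16.2 map units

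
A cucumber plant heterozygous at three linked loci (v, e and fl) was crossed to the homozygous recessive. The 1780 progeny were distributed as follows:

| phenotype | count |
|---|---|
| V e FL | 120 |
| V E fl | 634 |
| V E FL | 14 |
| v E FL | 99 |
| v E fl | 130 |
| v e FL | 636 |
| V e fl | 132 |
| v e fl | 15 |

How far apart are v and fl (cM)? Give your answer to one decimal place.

The two most frequent reciprocal classes, v e FL and V E fl, are the parental types, so the F1 was v e FL / V E fl.
The two rarest classes, v e fl and V E FL, are the double crossovers. Comparing them with the parentals, only the fl allele has switched, so fl is the middle locus and the order is v – fl – e.
Crossovers in the v–fl interval produce the single-crossover classes V e FL and v E fl (120 + 130 = 250) plus the double crossovers (29).
RF(v–fl) = (250 + 29) / 1780 = 279/1780 = 0.1567 → 15.7 cM.

15.7 cM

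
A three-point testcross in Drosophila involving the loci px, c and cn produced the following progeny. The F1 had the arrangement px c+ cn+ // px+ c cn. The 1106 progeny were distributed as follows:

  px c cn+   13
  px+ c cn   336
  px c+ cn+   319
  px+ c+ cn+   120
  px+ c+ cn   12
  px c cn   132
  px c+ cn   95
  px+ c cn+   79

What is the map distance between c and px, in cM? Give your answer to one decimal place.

25.0 cM

The two rarest classes, px c cn+ and px+ c+ cn, are the double crossovers. Comparing them with the parentals, only the c allele has switched, so c is the middle locus and the order is px – c – cn.
Crossovers in the px–c interval produce the single-crossover classes px+ c+ cn+ and px c cn (120 + 132 = 252) plus the double crossovers (25).
RF(px–c) = (252 + 25) / 1106 = 277/1106 = 0.2505 → 25.0 cM.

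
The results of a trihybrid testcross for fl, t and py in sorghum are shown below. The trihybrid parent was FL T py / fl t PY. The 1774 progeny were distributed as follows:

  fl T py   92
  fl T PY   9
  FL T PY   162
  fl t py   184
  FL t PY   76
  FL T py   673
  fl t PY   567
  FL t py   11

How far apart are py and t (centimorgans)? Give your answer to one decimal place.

The two rarest classes, FL t py and fl T PY, are the double crossovers. Comparing them with the parentals, only the t allele has switched, so t is the middle locus and the order is py – t – fl.
Crossovers in the py–t interval produce the single-crossover classes FL T PY and fl t py (162 + 184 = 346) plus the double crossovers (20).
RF(py–t) = (346 + 20) / 1774 = 366/1774 = 0.2063 → 20.6 centimorgans.

20.6 centimorgans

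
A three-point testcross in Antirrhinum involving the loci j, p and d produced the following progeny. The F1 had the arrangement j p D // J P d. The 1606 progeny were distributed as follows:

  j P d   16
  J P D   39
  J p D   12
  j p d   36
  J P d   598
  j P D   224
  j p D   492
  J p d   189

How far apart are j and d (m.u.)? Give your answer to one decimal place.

6.4 m.u.

The two rarest classes, J p D and j P d, are the double crossovers. Comparing them with the parentals, only the j allele has switched, so j is the middle locus and the order is d – j – p.
Crossovers in the d–j interval produce the single-crossover classes j p d and J P D (36 + 39 = 75) plus the double crossovers (28).
RF(d–j) = (75 + 28) / 1606 = 103/1606 = 0.0641 → 6.4 m.u.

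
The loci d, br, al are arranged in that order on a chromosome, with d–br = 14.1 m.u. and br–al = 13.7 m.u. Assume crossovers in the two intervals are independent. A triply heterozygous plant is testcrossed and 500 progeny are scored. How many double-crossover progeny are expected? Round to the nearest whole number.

10

Map distances give recombination frequencies of 0.141 and 0.137 for the two intervals.
With no interference, expected double-crossover frequency = 0.141 × 0.137 = 0.01932.
Expected number = 0.01932 × 500 = 9.66 ≈ 10.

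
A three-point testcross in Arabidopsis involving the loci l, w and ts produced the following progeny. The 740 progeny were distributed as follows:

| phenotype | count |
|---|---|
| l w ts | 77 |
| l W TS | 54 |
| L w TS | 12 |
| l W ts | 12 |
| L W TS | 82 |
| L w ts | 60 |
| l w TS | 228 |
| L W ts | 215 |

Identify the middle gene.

l

The two most frequent reciprocal classes, l w TS and L W ts, are the parental types, so the F1 was l w TS / L W ts.
The two rarest classes, L w TS and l W ts, are the double crossovers. Comparing them with the parentals, only the l allele has switched, so l is the middle locus and the order is w – l – ts.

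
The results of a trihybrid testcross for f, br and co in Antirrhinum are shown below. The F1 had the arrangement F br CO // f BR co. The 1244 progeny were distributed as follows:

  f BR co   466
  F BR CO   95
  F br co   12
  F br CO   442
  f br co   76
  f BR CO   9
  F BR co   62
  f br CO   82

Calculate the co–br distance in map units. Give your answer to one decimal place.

The two rarest classes, F br co and f BR CO, are the double crossovers. Comparing them with the parentals, only the co allele has switched, so co is the middle locus and the order is br – co – f.
Crossovers in the br–co interval produce the single-crossover classes F BR CO and f br co (95 + 76 = 171) plus the double crossovers (21).
RF(br–co) = (171 + 21) / 1244 = 192/1244 = 0.1543 → 15.4 map units.

15.4 map units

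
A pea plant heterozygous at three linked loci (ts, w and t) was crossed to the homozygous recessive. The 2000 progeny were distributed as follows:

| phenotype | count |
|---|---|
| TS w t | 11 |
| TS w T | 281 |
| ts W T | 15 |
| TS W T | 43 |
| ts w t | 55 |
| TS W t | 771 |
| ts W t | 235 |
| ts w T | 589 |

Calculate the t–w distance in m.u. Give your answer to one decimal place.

The two most frequent reciprocal classes, ts w T and TS W t, are the parental types, so the F1 was ts w T / TS W t.
The two rarest classes, ts W T and TS w t, are the double crossovers. Comparing them with the parentals, only the w allele has switched, so w is the middle locus and the order is ts – w – t.
Crossovers in the w–t interval produce the single-crossover classes ts w t and TS W T (55 + 43 = 98) plus the double crossovers (26).
RF(w–t) = (98 + 26) / 2000 = 124/2000 = 0.0620 → 6.2 m.u.

6.2 m.u.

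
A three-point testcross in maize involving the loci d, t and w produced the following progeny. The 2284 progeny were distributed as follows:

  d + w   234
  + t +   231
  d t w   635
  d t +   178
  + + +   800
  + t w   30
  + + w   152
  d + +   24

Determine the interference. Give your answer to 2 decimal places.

0.38

The two most frequent reciprocal classes, d t w and + + +, are the parental types, so the F1 was d t w / + + +.
The two rarest classes, + t w and d + +, are the double crossovers. Comparing them with the parentals, only the d allele has switched, so d is the middle locus and the order is t – d – w.
t–d: (465 + 54)/2284 = 0.2272; d–w: (330 + 54)/2284 = 0.1681.
Expected DCO frequency = 0.2272 × 0.1681 ≈ 0.03819; observed = 54/2284 ≈ 0.02364.
Coefficient of coincidence = 0.02364/0.03819 ≈ 0.62; interference = 1 − 0.62 = 0.38.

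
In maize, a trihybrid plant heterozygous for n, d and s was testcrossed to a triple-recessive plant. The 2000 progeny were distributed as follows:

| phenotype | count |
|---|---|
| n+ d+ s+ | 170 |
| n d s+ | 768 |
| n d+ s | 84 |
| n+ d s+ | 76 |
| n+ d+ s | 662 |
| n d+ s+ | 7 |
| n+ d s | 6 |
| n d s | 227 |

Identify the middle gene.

The two most frequent reciprocal classes, n+ d+ s and n d s+, are the parental types, so the F1 was n+ d+ s / n d s+.
The two rarest classes, n+ d s and n d+ s+, are the double crossovers. Comparing them with the parentals, only the d allele has switched, so d is the middle locus and the order is s – d – n.

d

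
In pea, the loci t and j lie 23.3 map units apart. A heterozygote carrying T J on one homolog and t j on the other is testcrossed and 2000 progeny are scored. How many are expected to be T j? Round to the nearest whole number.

233

A map distance of 23.3 map units corresponds to a recombination frequency of 0.233.
The F1 is T J / t j, so T j is a recombinant gamete class with expected frequency r/2 = 0.233/2 = 0.1165.
Expected number = 0.1165 × 2000 = 233.00 ≈ 233.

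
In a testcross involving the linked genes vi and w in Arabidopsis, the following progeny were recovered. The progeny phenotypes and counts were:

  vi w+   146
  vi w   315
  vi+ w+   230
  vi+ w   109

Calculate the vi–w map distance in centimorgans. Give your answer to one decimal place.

31.9 centimorgans

The two most frequent classes, vi+ w+ (230) and vi w (315), are the parental types, so the F1 was vi+ w+ / vi w.
The recombinant classes are vi+ w and vi w+: 109 + 146 = 255.
Recombination frequency = 255/800 = 0.3187 ≈ 31.9%, i.e. 31.9 centimorgans.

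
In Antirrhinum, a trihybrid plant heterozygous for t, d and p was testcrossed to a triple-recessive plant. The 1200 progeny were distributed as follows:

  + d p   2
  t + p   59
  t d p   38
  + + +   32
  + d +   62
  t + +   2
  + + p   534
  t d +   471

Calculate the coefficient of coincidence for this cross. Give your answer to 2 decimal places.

0.52

The two most frequent reciprocal classes, + + p and t d +, are the parental types, so the F1 was + + p / t d +.
The two rarest classes, + d p and t + +, are the double crossovers. Comparing them with the parentals, only the d allele has switched, so d is the middle locus and the order is t – d – p.
t–d: (121 + 4)/1200 = 0.1042; d–p: (70 + 4)/1200 = 0.0617.
Expected DCO frequency = 0.1042 × 0.0617 ≈ 0.00643; observed = 4/1200 ≈ 0.00333.
Coefficient of coincidence = 0.00333/0.00643 ≈ 0.52.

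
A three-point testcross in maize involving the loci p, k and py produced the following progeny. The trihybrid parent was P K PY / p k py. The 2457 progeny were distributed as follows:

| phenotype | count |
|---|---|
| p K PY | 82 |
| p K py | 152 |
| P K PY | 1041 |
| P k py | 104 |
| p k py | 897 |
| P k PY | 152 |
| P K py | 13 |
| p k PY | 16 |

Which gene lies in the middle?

The two rarest classes, P K py and p k PY, are the double crossovers. Comparing them with the parentals, only the py allele has switched, so py is the middle locus and the order is p – py – k.

py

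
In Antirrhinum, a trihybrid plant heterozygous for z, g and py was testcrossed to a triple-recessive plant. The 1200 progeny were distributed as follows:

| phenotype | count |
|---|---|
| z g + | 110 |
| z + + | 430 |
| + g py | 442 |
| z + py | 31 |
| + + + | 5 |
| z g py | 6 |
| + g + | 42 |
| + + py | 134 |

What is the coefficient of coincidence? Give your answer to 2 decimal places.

0.62

The two most frequent reciprocal classes, z + + and + g py, are the parental types, so the F1 was z + + / + g py.
The two rarest classes, + + + and z g py, are the double crossovers. Comparing them with the parentals, only the z allele has switched, so z is the middle locus and the order is py – z – g.
py–z: (73 + 11)/1200 = 0.0700; z–g: (244 + 11)/1200 = 0.2125.
Expected DCO frequency = 0.0700 × 0.2125 ≈ 0.01488; observed = 11/1200 ≈ 0.00917.
Coefficient of coincidence = 0.00917/0.01488 ≈ 0.62.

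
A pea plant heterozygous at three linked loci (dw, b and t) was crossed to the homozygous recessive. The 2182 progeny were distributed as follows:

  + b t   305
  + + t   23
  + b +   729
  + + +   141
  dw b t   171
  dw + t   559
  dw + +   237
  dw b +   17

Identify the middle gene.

dw

The two most frequent reciprocal classes, + b + and dw + t, are the parental types, so the F1 was + b + / dw + t.
The two rarest classes, dw b + and + + t, are the double crossovers. Comparing them with the parentals, only the dw allele has switched, so dw is the middle locus and the order is t – dw – b.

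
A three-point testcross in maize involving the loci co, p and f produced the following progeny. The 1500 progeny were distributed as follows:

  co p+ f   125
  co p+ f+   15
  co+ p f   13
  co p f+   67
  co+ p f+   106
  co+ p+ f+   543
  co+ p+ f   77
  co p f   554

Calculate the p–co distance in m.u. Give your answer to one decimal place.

The two most frequent reciprocal classes, co p f and co+ p+ f+, are the parental types, so the F1 was co p f / co+ p+ f+.
The two rarest classes, co+ p f and co p+ f+, are the double crossovers. Comparing them with the parentals, only the co allele has switched, so co is the middle locus and the order is p – co – f.
Crossovers in the p–co interval produce the single-crossover classes co p+ f and co+ p f+ (125 + 106 = 231) plus the double crossovers (28).
RF(p–co) = (231 + 28) / 1500 = 259/1500 = 0.1727 → 17.3 m.u.

17.3 m.u.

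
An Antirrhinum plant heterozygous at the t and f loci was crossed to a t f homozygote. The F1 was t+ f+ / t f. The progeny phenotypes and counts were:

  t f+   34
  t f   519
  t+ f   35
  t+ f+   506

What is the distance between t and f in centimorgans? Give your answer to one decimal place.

6.3 centimorgans

The recombinant classes are t+ f and t f+: 35 + 34 = 69.
Recombination frequency = 69/1094 = 0.0631 ≈ 6.3%, i.e. 6.3 centimorgans.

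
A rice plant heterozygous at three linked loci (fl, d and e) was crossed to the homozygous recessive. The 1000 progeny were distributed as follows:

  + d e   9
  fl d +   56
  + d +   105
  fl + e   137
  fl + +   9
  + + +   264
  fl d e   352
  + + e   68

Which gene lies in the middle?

fl

The two most frequent reciprocal classes, fl d e and + + +, are the parental types, so the F1 was fl d e / + + +.
The two rarest classes, + d e and fl + +, are the double crossovers. Comparing them with the parentals, only the fl allele has switched, so fl is the middle locus and the order is d – fl – e.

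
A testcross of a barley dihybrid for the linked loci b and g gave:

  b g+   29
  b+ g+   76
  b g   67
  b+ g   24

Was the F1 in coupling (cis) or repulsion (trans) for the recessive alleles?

cis

The two most frequent classes are b+ g+ (76) and b g (67); these are the parental (non-recombinant) types.
So the F1 carried b+ g+ on one chromosome and b g on the other — the recessive alleles are on the same chromosome (cis / coupling).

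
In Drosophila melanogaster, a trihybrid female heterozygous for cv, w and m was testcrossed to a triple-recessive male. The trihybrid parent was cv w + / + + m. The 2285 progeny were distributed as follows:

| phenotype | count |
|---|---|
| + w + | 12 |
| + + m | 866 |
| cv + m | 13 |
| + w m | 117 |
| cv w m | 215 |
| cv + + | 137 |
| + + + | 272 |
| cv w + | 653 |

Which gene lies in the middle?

The two rarest classes, + w + and cv + m, are the double crossovers. Comparing them with the parentals, only the cv allele has switched, so cv is the middle locus and the order is w – cv – m.

cv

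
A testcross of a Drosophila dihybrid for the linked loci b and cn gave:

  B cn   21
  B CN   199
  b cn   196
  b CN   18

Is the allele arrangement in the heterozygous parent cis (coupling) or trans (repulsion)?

cis

The two most frequent classes are B CN (199) and b cn (196); these are the parental (non-recombinant) types.
So the F1 carried B CN on one chromosome and b cn on the other — the recessive alleles are on the same chromosome (cis / coupling).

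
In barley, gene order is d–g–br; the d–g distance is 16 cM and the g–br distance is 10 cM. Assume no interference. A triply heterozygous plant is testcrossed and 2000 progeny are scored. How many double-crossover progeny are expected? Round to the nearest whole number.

32

Map distances give recombination frequencies of 0.160 and 0.100 for the two intervals.
With no interference, expected double-crossover frequency = 0.160 × 0.100 = 0.01600.
Expected number = 0.01600 × 2000 = 32.00 ≈ 32.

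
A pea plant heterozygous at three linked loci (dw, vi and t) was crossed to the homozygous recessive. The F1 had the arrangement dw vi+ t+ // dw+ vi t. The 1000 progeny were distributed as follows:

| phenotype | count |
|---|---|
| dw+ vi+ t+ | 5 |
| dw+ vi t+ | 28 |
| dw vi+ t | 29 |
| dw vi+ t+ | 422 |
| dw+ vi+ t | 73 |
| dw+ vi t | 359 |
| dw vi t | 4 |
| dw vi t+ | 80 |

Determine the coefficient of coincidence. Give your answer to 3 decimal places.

The two rarest classes, dw+ vi+ t+ and dw vi t, are the double crossovers. Comparing them with the parentals, only the dw allele has switched, so dw is the middle locus and the order is t – dw – vi.
t–dw: (57 + 9)/1000 = 0.0660; dw–vi: (153 + 9)/1000 = 0.1620.
Expected DCO frequency = 0.0660 × 0.1620 ≈ 0.01069; observed = 9/1000 ≈ 0.00900.
Coefficient of coincidence = 0.00900/0.01069 ≈ 0.842.

0.842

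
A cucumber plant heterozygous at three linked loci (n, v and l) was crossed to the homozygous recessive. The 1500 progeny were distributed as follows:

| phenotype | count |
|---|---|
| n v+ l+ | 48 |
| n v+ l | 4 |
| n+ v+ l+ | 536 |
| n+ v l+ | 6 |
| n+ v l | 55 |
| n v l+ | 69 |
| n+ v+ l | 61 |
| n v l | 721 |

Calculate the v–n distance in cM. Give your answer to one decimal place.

The two most frequent reciprocal classes, n+ v+ l+ and n v l, are the parental types, so the F1 was n+ v+ l+ / n v l.
The two rarest classes, n+ v l+ and n v+ l, are the double crossovers. Comparing them with the parentals, only the v allele has switched, so v is the middle locus and the order is n – v – l.
Crossovers in the n–v interval produce the single-crossover classes n v+ l+ and n+ v l (48 + 55 = 103) plus the double crossovers (10).
RF(n–v) = (103 + 10) / 1500 = 113/1500 = 0.0753 → 7.5 cM.

7.5 cM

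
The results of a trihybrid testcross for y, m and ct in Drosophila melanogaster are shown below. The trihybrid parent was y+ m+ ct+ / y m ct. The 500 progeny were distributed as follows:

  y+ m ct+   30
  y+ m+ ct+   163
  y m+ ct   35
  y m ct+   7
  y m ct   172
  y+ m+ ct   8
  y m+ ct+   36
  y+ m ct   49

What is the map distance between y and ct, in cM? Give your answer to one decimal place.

The two rarest classes, y+ m+ ct and y m ct+, are the double crossovers. Comparing them with the parentals, only the ct allele has switched, so ct is the middle locus and the order is y – ct – m.
Crossovers in the y–ct interval produce the single-crossover classes y m+ ct+ and y+ m ct (36 + 49 = 85) plus the double crossovers (15).
RF(y–ct) = (85 + 15) / 500 = 100/500 = 0.2000 → 20.0 cM.

20.0 cM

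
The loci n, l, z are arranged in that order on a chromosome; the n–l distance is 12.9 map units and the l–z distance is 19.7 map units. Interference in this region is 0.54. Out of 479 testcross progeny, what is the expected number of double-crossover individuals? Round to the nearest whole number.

6

Map distances give recombination frequencies of 0.129 and 0.197 for the two intervals.
With interference 0.54 (so coincidence = 0.46), expected double-crossover frequency = 0.129 × 0.197 × 0.46 = 0.01169.
Expected number = 0.01169 × 479 = 5.60 ≈ 6.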